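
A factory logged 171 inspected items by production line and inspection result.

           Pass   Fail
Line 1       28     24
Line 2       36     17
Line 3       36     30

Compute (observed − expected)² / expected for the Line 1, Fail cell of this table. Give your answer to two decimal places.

Row total (Line 1) = 52; column total (Fail) = 71; N = 171.
Expected count E = 52 × 71 / 171 = 21.591.
Contribution = (O − E)²/E = (24 − 21.591)² / 21.591 = 0.27.

0.27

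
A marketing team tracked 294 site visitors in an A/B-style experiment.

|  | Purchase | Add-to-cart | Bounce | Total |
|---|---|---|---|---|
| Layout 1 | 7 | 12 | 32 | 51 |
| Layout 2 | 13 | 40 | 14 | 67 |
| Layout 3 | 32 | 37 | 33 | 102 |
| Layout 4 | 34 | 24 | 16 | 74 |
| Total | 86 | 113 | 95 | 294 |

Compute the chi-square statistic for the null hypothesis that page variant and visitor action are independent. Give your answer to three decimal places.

Grand total N = 294.
Expected counts (row total × column total / N):
  Layout 1, Purchase: 51×86/294 = 14.9184
  Layout 1, Add-to-cart: 51×113/294 = 19.6020
  Layout 1, Bounce: 51×95/294 = 16.4796
  Layout 2, Purchase: 67×86/294 = 19.5986
  Layout 2, Add-to-cart: 67×113/294 = 25.7517
  Layout 2, Bounce: 67×95/294 = 21.6497
  Layout 3, Purchase: 102×86/294 = 29.8367
  Layout 3, Add-to-cart: 102×113/294 = 39.2041
  Layout 3, Bounce: 102×95/294 = 32.9592
  Layout 4, Purchase: 74×86/294 = 21.6463
  Layout 4, Add-to-cart: 74×113/294 = 28.4422
  Layout 4, Bounce: 74×95/294 = 23.9116
Contributions (O − E)²/E:
  (7 − 14.9184)²/14.9184 = 4.2029
  (12 − 19.6020)²/19.6020 = 2.9482
  (32 − 16.4796)²/16.4796 = 14.6170
  (13 − 19.5986)²/19.5986 = 2.2217
  (40 − 25.7517)²/25.7517 = 7.8835
  (14 − 21.6497)²/21.6497 = 2.7029
  (32 − 29.8367)²/29.8367 = 0.1568
  (37 − 39.2041)²/39.2041 = 0.1239
  (33 − 32.9592)²/32.9592 = 0.0001
  (34 − 21.6463)²/21.6463 = 7.0503
  (24 − 28.4422)²/28.4422 = 0.6938
  (16 − 23.9116)²/23.9116 = 2.6177
χ² = 4.2029 + 2.9482 + 14.6170 + 2.2217 + 7.8835 + 2.7029 + 0.1568 + 0.1239 + 0.0001 + 7.0503 + 0.6938 + 2.6177 = 45.219

45.219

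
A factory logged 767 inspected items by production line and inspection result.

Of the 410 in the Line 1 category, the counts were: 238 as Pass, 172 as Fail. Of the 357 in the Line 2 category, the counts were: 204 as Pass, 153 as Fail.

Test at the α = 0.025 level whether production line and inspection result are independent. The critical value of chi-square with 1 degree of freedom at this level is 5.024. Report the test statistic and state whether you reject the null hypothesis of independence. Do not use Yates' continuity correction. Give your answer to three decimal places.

0.064; fail to reject H₀

Row totals: 410, 357. Column totals: 442, 325. Grand total N = 767.
Expected counts (row total × column total / N):
  Line 1, Pass: 410×442/767 = 236.2712
  Line 1, Fail: 410×325/767 = 173.7288
  Line 2, Pass: 357×442/767 = 205.7288
  Line 2, Fail: 357×325/767 = 151.2712
Contributions (O − E)²/E:
  (238 − 236.2712)²/236.2712 = 0.0126
  (172 − 173.7288)²/173.7288 = 0.0172
  (204 − 205.7288)²/205.7288 = 0.0145
  (153 − 151.2712)²/151.2712 = 0.0198
χ² = 0.0126 + 0.0172 + 0.0145 + 0.0198 = 0.064
df = (2−1)(2−1) = 1. Since 0.064 < 5.024, fail to reject the null hypothesis of independence at α = 0.025.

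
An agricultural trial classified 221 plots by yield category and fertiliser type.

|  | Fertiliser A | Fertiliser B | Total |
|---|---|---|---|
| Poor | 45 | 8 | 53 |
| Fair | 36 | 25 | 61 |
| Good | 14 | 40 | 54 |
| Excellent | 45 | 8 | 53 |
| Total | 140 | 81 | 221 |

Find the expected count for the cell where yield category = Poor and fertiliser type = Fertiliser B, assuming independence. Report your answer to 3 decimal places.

Row total (Poor) = 53; column total (Fertiliser B) = 81; grand total N = 221.
Expected count = (row total × column total) / N = 53 × 81 / 221 = 19.425.

19.425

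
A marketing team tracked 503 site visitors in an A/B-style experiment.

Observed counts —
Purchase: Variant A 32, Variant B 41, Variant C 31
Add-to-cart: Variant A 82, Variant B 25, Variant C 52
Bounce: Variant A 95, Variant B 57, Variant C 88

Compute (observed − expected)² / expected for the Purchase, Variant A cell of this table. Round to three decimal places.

Row total (Purchase) = 104; column total (Variant A) = 209; N = 503.
Expected count E = 104 × 209 / 503 = 43.2127.
Contribution = (O − E)²/E = (32 − 43.2127)² / 43.2127 = 2.909.

2.909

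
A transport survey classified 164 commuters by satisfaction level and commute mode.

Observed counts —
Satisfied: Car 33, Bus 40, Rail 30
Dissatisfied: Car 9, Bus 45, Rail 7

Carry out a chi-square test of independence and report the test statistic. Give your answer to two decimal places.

18.78

Row totals: 103, 61. Column totals: 42, 85, 37. Grand total N = 164.
Expected counts (row total × column total / N):
  Satisfied, Car: 103×42/164 = 26.378
  Satisfied, Bus: 103×85/164 = 53.384
  Satisfied, Rail: 103×37/164 = 23.238
  Dissatisfied, Car: 61×42/164 = 15.622
  Dissatisfied, Bus: 61×85/164 = 31.616
  Dissatisfied, Rail: 61×37/164 = 13.762
Contributions (O − E)²/E:
  (33 − 26.378)²/26.378 = 1.6624
  (40 − 53.384)²/53.384 = 3.3555
  (30 − 23.238)²/23.238 = 1.9677
  (9 − 15.622)²/15.622 = 2.8070
  (45 − 31.616)²/31.616 = 5.6658
  (7 − 13.762)²/13.762 = 3.3225
χ² = 1.6624 + 3.3555 + 1.9677 + 2.8070 + 5.6658 + 3.3225 = 18.78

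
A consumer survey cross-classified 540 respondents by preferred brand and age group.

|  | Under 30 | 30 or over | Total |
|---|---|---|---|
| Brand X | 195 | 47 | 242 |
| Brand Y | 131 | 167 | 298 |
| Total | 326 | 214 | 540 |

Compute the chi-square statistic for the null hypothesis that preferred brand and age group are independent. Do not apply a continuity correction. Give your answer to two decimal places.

74.85

Grand total N = 540.
Expected counts (row total × column total / N):
  Brand X, Under 30: 242×326/540 = 146.096
  Brand X, 30 or over: 242×214/540 = 95.904
  Brand Y, Under 30: 298×326/540 = 179.904
  Brand Y, 30 or over: 298×214/540 = 118.096
Contributions (O − E)²/E:
  (195 − 146.096)²/146.096 = 16.3701
  (47 − 95.904)²/95.904 = 24.9375
  (131 − 179.904)²/179.904 = 13.2938
  (167 − 118.096)²/118.096 = 20.2513
χ² = 16.3701 + 24.9375 + 13.2938 + 20.2513 = 74.85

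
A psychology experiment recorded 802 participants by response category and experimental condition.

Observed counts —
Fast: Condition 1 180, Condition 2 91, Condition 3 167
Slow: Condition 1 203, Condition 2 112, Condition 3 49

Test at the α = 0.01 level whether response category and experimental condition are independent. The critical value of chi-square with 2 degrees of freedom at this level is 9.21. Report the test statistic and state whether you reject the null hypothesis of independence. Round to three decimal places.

Row totals: 438, 364. Column totals: 383, 203, 216. Grand total N = 802.
Expected counts (row total × column total / N):
  Fast, Condition 1: 438×383/802 = 209.1696
  Fast, Condition 2: 438×203/802 = 110.8653
  Fast, Condition 3: 438×216/802 = 117.9651
  Slow, Condition 1: 364×383/802 = 173.8304
  Slow, Condition 2: 364×203/802 = 92.1347
  Slow, Condition 3: 364×216/802 = 98.0349
Contributions (O − E)²/E:
  (180 − 209.1696)²/209.1696 = 4.0678
  (91 − 110.8653)²/110.8653 = 3.5595
  (167 − 117.9651)²/117.9651 = 20.3825
  (203 − 173.8304)²/173.8304 = 4.8948
  (112 − 92.1347)²/92.1347 = 4.2832
  (49 − 98.0349)²/98.0349 = 24.5262
χ² = 4.0678 + 3.5595 + 20.3825 + 4.8948 + 4.2832 + 24.5262 = 61.714
df = (2−1)(3−1) = 2. Since 61.714 > 9.21, reject the null hypothesis of independence at α = 0.01.

61.714; reject H₀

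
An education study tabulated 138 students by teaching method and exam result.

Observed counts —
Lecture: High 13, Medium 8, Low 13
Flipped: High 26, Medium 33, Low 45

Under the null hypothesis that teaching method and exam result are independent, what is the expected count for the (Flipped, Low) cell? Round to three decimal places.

Row total (Flipped) = 104; column total (Low) = 58; grand total N = 138.
Expected count = (row total × column total) / N = 104 × 58 / 138 = 43.710.

43.710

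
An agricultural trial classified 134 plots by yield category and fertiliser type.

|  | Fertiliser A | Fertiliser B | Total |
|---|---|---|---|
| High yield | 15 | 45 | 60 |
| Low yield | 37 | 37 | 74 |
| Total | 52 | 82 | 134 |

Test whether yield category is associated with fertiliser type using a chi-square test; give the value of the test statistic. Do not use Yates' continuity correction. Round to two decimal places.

Grand total N = 134.
Expected counts (row total × column total / N):
  High yield, Fertiliser A: 60×52/134 = 23.284
  High yield, Fertiliser B: 60×82/134 = 36.716
  Low yield, Fertiliser A: 74×52/134 = 28.716
  Low yield, Fertiliser B: 74×82/134 = 45.284
Contributions (O − E)²/E:
  (15 − 23.284)²/23.284 = 2.9473
  (45 − 36.716)²/36.716 = 1.8691
  (37 − 28.716)²/28.716 = 2.3898
  (37 − 45.284)²/45.284 = 1.5154
χ² = 2.9473 + 1.8691 + 2.3898 + 1.5154 = 8.72

8.72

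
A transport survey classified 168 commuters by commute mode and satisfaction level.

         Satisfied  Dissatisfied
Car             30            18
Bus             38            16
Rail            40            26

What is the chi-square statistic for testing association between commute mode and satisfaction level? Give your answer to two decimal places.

1.33

Row totals: 48, 54, 66. Column totals: 108, 60. Grand total N = 168.
Expected counts (row total × column total / N):
  Car, Satisfied: 48×108/168 = 30.857
  Car, Dissatisfied: 48×60/168 = 17.143
  Bus, Satisfied: 54×108/168 = 34.714
  Bus, Dissatisfied: 54×60/168 = 19.286
  Rail, Satisfied: 66×108/168 = 42.429
  Rail, Dissatisfied: 66×60/168 = 23.571
Contributions (O − E)²/E:
  (30 − 30.857)²/30.857 = 0.0238
  (18 − 17.143)²/17.143 = 0.0428
  (38 − 34.714)²/34.714 = 0.3111
  (16 − 19.286)²/19.286 = 0.5599
  (40 − 42.429)²/42.429 = 0.1391
  (26 − 23.571)²/23.571 = 0.2503
χ² = 0.0238 + 0.0428 + 0.3111 + 0.5599 + 0.1391 + 0.2503 = 1.33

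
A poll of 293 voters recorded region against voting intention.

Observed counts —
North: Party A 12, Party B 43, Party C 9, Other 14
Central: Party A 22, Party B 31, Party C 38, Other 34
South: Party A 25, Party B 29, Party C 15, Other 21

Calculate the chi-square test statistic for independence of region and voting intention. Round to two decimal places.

Row totals: 78, 125, 90. Column totals: 59, 103, 62, 69. Grand total N = 293.
Expected counts (row total × column total / N):
  North, Party A: 78×59/293 = 15.706
  North, Party B: 78×103/293 = 27.420
  North, Party C: 78×62/293 = 16.505
  North, Other: 78×69/293 = 18.369
  Central, Party A: 125×59/293 = 25.171
  Central, Party B: 125×103/293 = 43.942
  Central, Party C: 125×62/293 = 26.451
  Central, Other: 125×69/293 = 29.437
  South, Party A: 90×59/293 = 18.123
  South, Party B: 90×103/293 = 31.638
  South, Party C: 90×62/293 = 19.044
  South, Other: 90×69/293 = 21.195
Contributions (O − E)²/E:
  (12 − 15.706)²/15.706 = 0.8745
  (43 − 27.420)²/27.420 = 8.8525
  (9 − 16.505)²/16.505 = 3.4126
  (14 − 18.369)²/18.369 = 1.0392
  (22 − 25.171)²/25.171 = 0.3995
  (31 − 43.942)²/43.942 = 3.8117
  (38 − 26.451)²/26.451 = 5.0425
  (34 − 29.437)²/29.437 = 0.7073
  (25 − 18.123)²/18.123 = 2.6096
  (29 − 31.638)²/31.638 = 0.2200
  (15 − 19.044)²/19.044 = 0.8587
  (21 − 21.195)²/21.195 = 0.0018
χ² = 0.8745 + 8.8525 + 3.4126 + 1.0392 + 0.3995 + 3.8117 + 5.0425 + 0.7073 + 2.6096 + 0.2200 + 0.8587 + 0.0018 = 27.83

27.83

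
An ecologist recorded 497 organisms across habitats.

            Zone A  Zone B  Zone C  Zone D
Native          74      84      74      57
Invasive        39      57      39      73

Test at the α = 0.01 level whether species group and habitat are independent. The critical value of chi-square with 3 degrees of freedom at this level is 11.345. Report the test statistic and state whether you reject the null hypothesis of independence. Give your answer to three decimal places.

16.046; reject H₀

Row totals: 289, 208. Column totals: 113, 141, 113, 130. Grand total N = 497.
Expected counts (row total × column total / N):
  Native, Zone A: 289×113/497 = 65.7082
  Native, Zone B: 289×141/497 = 81.9899
  Native, Zone C: 289×113/497 = 65.7082
  Native, Zone D: 289×130/497 = 75.5936
  Invasive, Zone A: 208×113/497 = 47.2918
  Invasive, Zone B: 208×141/497 = 59.0101
  Invasive, Zone C: 208×113/497 = 47.2918
  Invasive, Zone D: 208×130/497 = 54.4064
Contributions (O − E)²/E:
  (74 − 65.7082)²/65.7082 = 1.0464
  (84 − 81.9899)²/81.9899 = 0.0493
  (74 − 65.7082)²/65.7082 = 1.0464
  (57 − 75.5936)²/75.5936 = 4.5734
  (39 − 47.2918)²/47.2918 = 1.4538
  (57 − 59.0101)²/59.0101 = 0.0685
  (39 − 47.2918)²/47.2918 = 1.4538
  (73 − 54.4064)²/54.4064 = 6.3544
χ² = 1.0464 + 0.0493 + 1.0464 + 4.5734 + 1.4538 + 0.0685 + 1.4538 + 6.3544 = 16.046
df = (2−1)(4−1) = 3. Since 16.046 > 11.345, reject the null hypothesis of independence at α = 0.01.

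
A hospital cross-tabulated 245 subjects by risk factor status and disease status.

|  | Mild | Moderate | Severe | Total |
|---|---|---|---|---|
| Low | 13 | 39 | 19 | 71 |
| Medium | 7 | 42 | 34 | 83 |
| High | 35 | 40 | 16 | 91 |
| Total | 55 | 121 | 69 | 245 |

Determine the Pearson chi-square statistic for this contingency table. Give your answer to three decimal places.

27.704

Grand total N = 245.
Expected counts (row total × column total / N):
  Low, Mild: 71×55/245 = 15.9388
  Low, Moderate: 71×121/245 = 35.0653
  Low, Severe: 71×69/245 = 19.9959
  Medium, Mild: 83×55/245 = 18.6327
  Medium, Moderate: 83×121/245 = 40.9918
  Medium, Severe: 83×69/245 = 23.3755
  High, Mild: 91×55/245 = 20.4286
  High, Moderate: 91×121/245 = 44.9429
  High, Severe: 91×69/245 = 25.6286
Contributions (O − E)²/E:
  (13 − 15.9388)²/15.9388 = 0.5419
  (39 − 35.0653)²/35.0653 = 0.4415
  (19 − 19.9959)²/19.9959 = 0.0496
  (7 − 18.6327)²/18.6327 = 7.2625
  (42 − 40.9918)²/40.9918 = 0.0248
  (34 − 23.3755)²/23.3755 = 4.8290
  (35 − 20.4286)²/20.4286 = 10.3936
  (40 − 44.9429)²/44.9429 = 0.5436
  (16 − 25.6286)²/25.6286 = 3.6174
χ² = 0.5419 + 0.4415 + 0.0496 + 7.2625 + 0.0248 + 4.8290 + 10.3936 + 0.5436 + 3.6174 = 27.704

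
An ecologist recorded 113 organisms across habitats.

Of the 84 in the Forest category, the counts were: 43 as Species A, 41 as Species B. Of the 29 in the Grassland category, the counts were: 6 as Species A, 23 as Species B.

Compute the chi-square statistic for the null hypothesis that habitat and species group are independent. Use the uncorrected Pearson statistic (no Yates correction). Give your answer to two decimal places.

8.17

Row totals: 84, 29. Column totals: 49, 64. Grand total N = 113.
Expected counts (row total × column total / N):
  Forest, Species A: 84×49/113 = 36.425
  Forest, Species B: 84×64/113 = 47.575
  Grassland, Species A: 29×49/113 = 12.575
  Grassland, Species B: 29×64/113 = 16.425
Contributions (O − E)²/E:
  (43 − 36.425)²/36.425 = 1.1868
  (41 − 47.575)²/47.575 = 0.9087
  (6 − 12.575)²/12.575 = 3.4378
  (23 − 16.425)²/16.425 = 2.6320
χ² = 1.1868 + 0.9087 + 3.4378 + 2.6320 = 8.17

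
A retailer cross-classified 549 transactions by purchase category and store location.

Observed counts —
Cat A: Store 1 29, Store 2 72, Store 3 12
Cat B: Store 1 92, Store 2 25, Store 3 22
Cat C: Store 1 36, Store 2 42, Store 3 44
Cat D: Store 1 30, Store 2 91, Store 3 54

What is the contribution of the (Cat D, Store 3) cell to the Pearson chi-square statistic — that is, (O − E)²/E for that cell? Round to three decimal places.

Row total (Cat D) = 175; column total (Store 3) = 132; N = 549.
Expected count E = 175 × 132 / 549 = 42.0765.
Contribution = (O − E)²/E = (54 − 42.0765)² / 42.0765 = 3.379.

3.379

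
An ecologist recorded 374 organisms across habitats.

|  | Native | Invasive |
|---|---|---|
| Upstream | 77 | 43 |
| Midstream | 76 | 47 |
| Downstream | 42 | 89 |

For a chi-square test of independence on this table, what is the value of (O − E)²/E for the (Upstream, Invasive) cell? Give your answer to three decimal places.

Row total (Upstream) = 120; column total (Invasive) = 179; N = 374.
Expected count E = 120 × 179 / 374 = 57.43316.
Contribution = (O − E)²/E = (43 − 57.43316)² / 57.43316 = 3.627.

3.627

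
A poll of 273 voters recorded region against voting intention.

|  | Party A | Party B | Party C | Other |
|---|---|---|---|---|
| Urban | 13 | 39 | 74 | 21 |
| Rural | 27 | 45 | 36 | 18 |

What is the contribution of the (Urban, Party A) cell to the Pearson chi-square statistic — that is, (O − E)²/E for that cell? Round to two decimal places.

Row total (Urban) = 147; column total (Party A) = 40; N = 273.
Expected count E = 147 × 40 / 273 = 21.538.
Contribution = (O − E)²/E = (13 − 21.538)² / 21.538 = 3.38.

3.38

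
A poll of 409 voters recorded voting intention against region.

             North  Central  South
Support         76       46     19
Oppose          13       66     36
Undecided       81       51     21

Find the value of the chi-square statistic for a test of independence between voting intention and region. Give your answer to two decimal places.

61.56

Row totals: 141, 115, 153. Column totals: 170, 163, 76. Grand total N = 409.
Expected counts (row total × column total / N):
  Support, North: 141×170/409 = 58.606
  Support, Central: 141×163/409 = 56.193
  Support, South: 141×76/409 = 26.200
  Oppose, North: 115×170/409 = 47.800
  Oppose, Central: 115×163/409 = 45.831
  Oppose, South: 115×76/409 = 21.369
  Undecided, North: 153×170/409 = 63.594
  Undecided, Central: 153×163/409 = 60.976
  Undecided, South: 153×76/409 = 28.430
Contributions (O − E)²/E:
  (76 − 58.606)²/58.606 = 5.1625
  (46 − 56.193)²/56.193 = 1.8489
  (19 − 26.200)²/26.200 = 1.9786
  (13 − 47.800)²/47.800 = 25.3356
  (66 − 45.831)²/45.831 = 8.8758
  (36 − 21.369)²/21.369 = 10.0176
  (81 − 63.594)²/63.594 = 4.7641
  (51 − 60.976)²/60.976 = 1.6321
  (21 − 28.430)²/28.430 = 1.9418
χ² = 5.1625 + 1.8489 + 1.9786 + 25.3356 + 8.8758 + 10.0176 + 4.7641 + 1.6321 + 1.9418 = 61.56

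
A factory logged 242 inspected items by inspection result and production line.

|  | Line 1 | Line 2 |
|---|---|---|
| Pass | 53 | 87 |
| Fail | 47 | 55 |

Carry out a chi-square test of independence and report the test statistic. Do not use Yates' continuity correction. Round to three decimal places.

1.645

Row totals: 140, 102. Column totals: 100, 142. Grand total N = 242.
Expected counts (row total × column total / N):
  Pass, Line 1: 140×100/242 = 57.8512
  Pass, Line 2: 140×142/242 = 82.1488
  Fail, Line 1: 102×100/242 = 42.1488
  Fail, Line 2: 102×142/242 = 59.8512
Contributions (O − E)²/E:
  (53 − 57.8512)²/57.8512 = 0.4068
  (87 − 82.1488)²/82.1488 = 0.2865
  (47 − 42.1488)²/42.1488 = 0.5584
  (55 − 59.8512)²/59.8512 = 0.3932
χ² = 0.4068 + 0.2865 + 0.5584 + 0.3932 = 1.645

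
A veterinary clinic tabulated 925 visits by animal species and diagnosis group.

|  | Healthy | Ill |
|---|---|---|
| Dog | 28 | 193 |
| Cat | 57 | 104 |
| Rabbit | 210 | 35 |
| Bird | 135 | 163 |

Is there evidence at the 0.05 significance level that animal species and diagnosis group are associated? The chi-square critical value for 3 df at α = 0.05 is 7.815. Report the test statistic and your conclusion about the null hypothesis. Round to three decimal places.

Row totals: 221, 161, 245, 298. Column totals: 430, 495. Grand total N = 925.
Expected counts (row total × column total / N):
  Dog, Healthy: 221×430/925 = 102.7351
  Dog, Ill: 221×495/925 = 118.2649
  Cat, Healthy: 161×430/925 = 74.8432
  Cat, Ill: 161×495/925 = 86.1568
  Rabbit, Healthy: 245×430/925 = 113.8919
  Rabbit, Ill: 245×495/925 = 131.1081
  Bird, Healthy: 298×430/925 = 138.5297
  Bird, Ill: 298×495/925 = 159.4703
Contributions (O − E)²/E:
  (28 − 102.7351)²/102.7351 = 54.3664
  (193 − 118.2649)²/118.2649 = 47.2273
  (57 − 74.8432)²/74.8432 = 4.2540
  (104 − 86.1568)²/86.1568 = 3.6954
  (210 − 113.8919)²/113.8919 = 81.1012
  (35 − 131.1081)²/131.1081 = 70.4515
  (135 − 138.5297)²/138.5297 = 0.0899
  (163 − 159.4703)²/159.4703 = 0.0781
χ² = 54.3664 + 47.2273 + 4.2540 + 3.6954 + 81.1012 + 70.4515 + 0.0899 + 0.0781 = 261.264
df = (4−1)(2−1) = 3. Since 261.264 > 7.815, reject the null hypothesis of independence at α = 0.05.

261.264; reject H₀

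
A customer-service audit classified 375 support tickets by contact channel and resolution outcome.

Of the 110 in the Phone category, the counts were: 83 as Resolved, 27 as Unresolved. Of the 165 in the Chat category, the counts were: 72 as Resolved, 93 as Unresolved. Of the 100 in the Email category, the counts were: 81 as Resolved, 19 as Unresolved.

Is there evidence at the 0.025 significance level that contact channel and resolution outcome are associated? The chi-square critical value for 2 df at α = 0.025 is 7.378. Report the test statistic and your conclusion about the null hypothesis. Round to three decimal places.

47.724; reject H₀

Row totals: 110, 165, 100. Column totals: 236, 139. Grand total N = 375.
Expected counts (row total × column total / N):
  Phone, Resolved: 110×236/375 = 69.2267
  Phone, Unresolved: 110×139/375 = 40.7733
  Chat, Resolved: 165×236/375 = 103.8400
  Chat, Unresolved: 165×139/375 = 61.1600
  Email, Resolved: 100×236/375 = 62.9333
  Email, Unresolved: 100×139/375 = 37.0667
Contributions (O − E)²/E:
  (83 − 69.2267)²/69.2267 = 2.7403
  (27 − 40.7733)²/40.7733 = 4.6526
  (72 − 103.8400)²/103.8400 = 9.7630
  (93 − 61.1600)²/61.1600 = 16.5760
  (81 − 62.9333)²/62.9333 = 5.1865
  (19 − 37.0667)²/37.0667 = 8.8059
χ² = 2.7403 + 4.6526 + 9.7630 + 16.5760 + 5.1865 + 8.8059 = 47.724
df = (3−1)(2−1) = 2. Since 47.724 > 7.378, reject the null hypothesis of independence at α = 0.025.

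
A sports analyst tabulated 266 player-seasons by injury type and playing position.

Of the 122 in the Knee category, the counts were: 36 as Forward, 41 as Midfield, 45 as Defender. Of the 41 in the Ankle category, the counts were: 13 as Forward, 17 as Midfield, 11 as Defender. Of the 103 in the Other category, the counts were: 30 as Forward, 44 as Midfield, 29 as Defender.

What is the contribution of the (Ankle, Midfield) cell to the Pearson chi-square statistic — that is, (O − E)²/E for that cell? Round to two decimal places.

0.10

Row total (Ankle) = 41; column total (Midfield) = 102; N = 266.
Expected count E = 41 × 102 / 266 = 15.722.
Contribution = (O − E)²/E = (17 − 15.722)² / 15.722 = 0.10.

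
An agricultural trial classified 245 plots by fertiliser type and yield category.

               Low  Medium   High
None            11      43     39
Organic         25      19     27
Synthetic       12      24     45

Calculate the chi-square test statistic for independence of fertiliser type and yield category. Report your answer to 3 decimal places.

Row totals: 93, 71, 81. Column totals: 48, 86, 111. Grand total N = 245.
Expected counts (row total × column total / N):
  None, Low: 93×48/245 = 18.2204
  None, Medium: 93×86/245 = 32.6449
  None, High: 93×111/245 = 42.1347
  Organic, Low: 71×48/245 = 13.9102
  Organic, Medium: 71×86/245 = 24.9224
  Organic, High: 71×111/245 = 32.1673
  Synthetic, Low: 81×48/245 = 15.8694
  Synthetic, Medium: 81×86/245 = 28.4327
  Synthetic, High: 81×111/245 = 36.6980
Contributions (O − E)²/E:
  (11 − 18.2204)²/18.2204 = 2.8613
  (43 − 32.6449)²/32.6449 = 3.2847
  (39 − 42.1347)²/42.1347 = 0.2332
  (25 − 13.9102)²/13.9102 = 8.8413
  (19 − 24.9224)²/24.9224 = 1.4074
  (27 − 32.1673)²/32.1673 = 0.8301
  (12 − 15.8694)²/15.8694 = 0.9435
  (24 − 28.4327)²/28.4327 = 0.6911
  (45 − 36.6980)²/36.6980 = 1.8781
χ² = 2.8613 + 3.2847 + 0.2332 + 8.8413 + 1.4074 + 0.8301 + 0.9435 + 0.6911 + 1.8781 = 20.971

20.971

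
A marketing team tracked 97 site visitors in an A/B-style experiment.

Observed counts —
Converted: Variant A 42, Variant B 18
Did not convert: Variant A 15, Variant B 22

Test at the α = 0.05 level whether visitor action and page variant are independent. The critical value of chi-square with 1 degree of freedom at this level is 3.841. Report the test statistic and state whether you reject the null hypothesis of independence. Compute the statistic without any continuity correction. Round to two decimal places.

Row totals: 60, 37. Column totals: 57, 40. Grand total N = 97.
Expected counts (row total × column total / N):
  Converted, Variant A: 60×57/97 = 35.258
  Converted, Variant B: 60×40/97 = 24.742
  Did not convert, Variant A: 37×57/97 = 21.742
  Did not convert, Variant B: 37×40/97 = 15.258
Contributions (O − E)²/E:
  (42 − 35.258)²/35.258 = 1.2892
  (18 − 24.742)²/24.742 = 1.8371
  (15 − 21.742)²/21.742 = 2.0906
  (22 − 15.258)²/15.258 = 2.9791
χ² = 1.2892 + 1.8371 + 2.0906 + 2.9791 = 8.20
df = (2−1)(2−1) = 1. Since 8.20 > 3.841, reject the null hypothesis of independence at α = 0.05.

8.20; reject H₀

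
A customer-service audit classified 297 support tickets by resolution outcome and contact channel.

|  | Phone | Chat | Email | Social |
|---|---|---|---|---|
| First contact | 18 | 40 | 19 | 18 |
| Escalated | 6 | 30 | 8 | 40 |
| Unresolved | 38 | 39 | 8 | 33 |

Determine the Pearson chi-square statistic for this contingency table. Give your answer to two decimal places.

36.95

Row totals: 95, 84, 118. Column totals: 62, 109, 35, 91. Grand total N = 297.
Expected counts (row total × column total / N):
  First contact, Phone: 95×62/297 = 19.832
  First contact, Chat: 95×109/297 = 34.865
  First contact, Email: 95×35/297 = 11.195
  First contact, Social: 95×91/297 = 29.108
  Escalated, Phone: 84×62/297 = 17.535
  Escalated, Chat: 84×109/297 = 30.828
  Escalated, Email: 84×35/297 = 9.899
  Escalated, Social: 84×91/297 = 25.737
  Unresolved, Phone: 118×62/297 = 24.633
  Unresolved, Chat: 118×109/297 = 43.306
  Unresolved, Email: 118×35/297 = 13.906
  Unresolved, Social: 118×91/297 = 36.155
Contributions (O − E)²/E:
  (18 − 19.832)²/19.832 = 0.1692
  (40 − 34.865)²/34.865 = 0.7563
  (19 − 11.195)²/11.195 = 5.4415
  (18 − 29.108)²/29.108 = 4.2390
  (6 − 17.535)²/17.535 = 7.5880
  (30 − 30.828)²/30.828 = 0.0222
  (8 − 9.899)²/9.899 = 0.3643
  (40 − 25.737)²/25.737 = 7.9043
  (38 − 24.633)²/24.633 = 7.2535
  (39 − 43.306)²/43.306 = 0.4282
  (8 − 13.906)²/13.906 = 2.5083
  (33 − 36.155)²/36.155 = 0.2753
χ² = 0.1692 + 0.7563 + 5.4415 + 4.2390 + 7.5880 + 0.0222 + 0.3643 + 7.9043 + 7.2535 + 0.4282 + 2.5083 + 0.2753 = 36.95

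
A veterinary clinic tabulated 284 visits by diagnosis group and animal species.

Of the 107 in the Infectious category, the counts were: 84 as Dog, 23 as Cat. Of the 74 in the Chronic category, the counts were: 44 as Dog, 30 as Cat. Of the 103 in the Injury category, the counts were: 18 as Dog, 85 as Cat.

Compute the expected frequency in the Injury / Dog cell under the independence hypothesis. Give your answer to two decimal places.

52.95

Row total (Injury) = 103; column total (Dog) = 146; grand total N = 284.
Expected count = (row total × column total) / N = 103 × 146 / 284 = 52.95.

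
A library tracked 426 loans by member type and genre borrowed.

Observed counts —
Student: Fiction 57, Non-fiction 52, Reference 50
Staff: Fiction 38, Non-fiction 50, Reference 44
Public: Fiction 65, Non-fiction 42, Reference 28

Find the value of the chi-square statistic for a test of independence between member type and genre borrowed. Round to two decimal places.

12.25

Row totals: 159, 132, 135. Column totals: 160, 144, 122. Grand total N = 426.
Expected counts (row total × column total / N):
  Student, Fiction: 159×160/426 = 59.718
  Student, Non-fiction: 159×144/426 = 53.746
  Student, Reference: 159×122/426 = 45.535
  Staff, Fiction: 132×160/426 = 49.577
  Staff, Non-fiction: 132×144/426 = 44.620
  Staff, Reference: 132×122/426 = 37.803
  Public, Fiction: 135×160/426 = 50.704
  Public, Non-fiction: 135×144/426 = 45.634
  Public, Reference: 135×122/426 = 38.662
Contributions (O − E)²/E:
  (57 − 59.718)²/59.718 = 0.1237
  (52 − 53.746)²/53.746 = 0.0567
  (50 − 45.535)²/45.535 = 0.4378
  (38 − 49.577)²/49.577 = 2.7034
  (50 − 44.620)²/44.620 = 0.6487
  (44 − 37.803)²/37.803 = 1.0159
  (65 − 50.704)²/50.704 = 4.0308
  (42 − 45.634)²/45.634 = 0.2894
  (28 − 38.662)²/38.662 = 2.9403
χ² = 0.1237 + 0.0567 + 0.4378 + 2.7034 + 0.6487 + 1.0159 + 4.0308 + 0.2894 + 2.9403 = 12.25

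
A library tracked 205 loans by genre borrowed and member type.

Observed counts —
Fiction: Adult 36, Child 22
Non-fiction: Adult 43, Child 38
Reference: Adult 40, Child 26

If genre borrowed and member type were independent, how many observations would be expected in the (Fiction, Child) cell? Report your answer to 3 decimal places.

24.332

Row total (Fiction) = 58; column total (Child) = 86; grand total N = 205.
Expected count = (row total × column total) / N = 58 × 86 / 205 = 24.332.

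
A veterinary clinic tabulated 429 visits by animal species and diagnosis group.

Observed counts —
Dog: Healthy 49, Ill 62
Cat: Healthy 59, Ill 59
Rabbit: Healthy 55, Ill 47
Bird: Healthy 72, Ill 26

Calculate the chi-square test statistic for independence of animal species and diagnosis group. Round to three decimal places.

Row totals: 111, 118, 102, 98. Column totals: 235, 194. Grand total N = 429.
Expected counts (row total × column total / N):
  Dog, Healthy: 111×235/429 = 60.8042
  Dog, Ill: 111×194/429 = 50.1958
  Cat, Healthy: 118×235/429 = 64.6387
  Cat, Ill: 118×194/429 = 53.3613
  Rabbit, Healthy: 102×235/429 = 55.8741
  Rabbit, Ill: 102×194/429 = 46.1259
  Bird, Healthy: 98×235/429 = 53.6830
  Bird, Ill: 98×194/429 = 44.3170
Contributions (O − E)²/E:
  (49 − 60.8042)²/60.8042 = 2.2916
  (62 − 50.1958)²/50.1958 = 2.7759
  (59 − 64.6387)²/64.6387 = 0.4919
  (59 − 53.3613)²/53.3613 = 0.5958
  (55 − 55.8741)²/55.8741 = 0.0137
  (47 − 46.1259)²/46.1259 = 0.0166
  (72 − 53.6830)²/53.6830 = 6.2499
  (26 − 44.3170)²/44.3170 = 7.5707
χ² = 2.2916 + 2.7759 + 0.4919 + 0.5958 + 0.0137 + 0.0166 + 6.2499 + 7.5707 = 20.006

20.006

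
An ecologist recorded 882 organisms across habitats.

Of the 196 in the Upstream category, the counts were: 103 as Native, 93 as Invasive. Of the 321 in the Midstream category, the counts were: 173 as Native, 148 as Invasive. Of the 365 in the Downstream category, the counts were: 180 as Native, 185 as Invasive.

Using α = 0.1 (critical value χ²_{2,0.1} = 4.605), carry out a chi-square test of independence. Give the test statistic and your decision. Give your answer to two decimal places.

1.51; fail to reject H₀

Row totals: 196, 321, 365. Column totals: 456, 426. Grand total N = 882.
Expected counts (row total × column total / N):
  Upstream, Native: 196×456/882 = 101.333
  Upstream, Invasive: 196×426/882 = 94.667
  Midstream, Native: 321×456/882 = 165.959
  Midstream, Invasive: 321×426/882 = 155.041
  Downstream, Native: 365×456/882 = 188.707
  Downstream, Invasive: 365×426/882 = 176.293
Contributions (O − E)²/E:
  (103 − 101.333)²/101.333 = 0.0274
  (93 − 94.667)²/94.667 = 0.0294
  (173 − 165.959)²/165.959 = 0.2987
  (148 − 155.041)²/155.041 = 0.3198
  (180 − 188.707)²/188.707 = 0.4017
  (185 − 176.293)²/176.293 = 0.4300
χ² = 0.0274 + 0.0294 + 0.2987 + 0.3198 + 0.4017 + 0.4300 = 1.51
df = (3−1)(2−1) = 2. Since 1.51 < 4.605, fail to reject the null hypothesis of independence at α = 0.1.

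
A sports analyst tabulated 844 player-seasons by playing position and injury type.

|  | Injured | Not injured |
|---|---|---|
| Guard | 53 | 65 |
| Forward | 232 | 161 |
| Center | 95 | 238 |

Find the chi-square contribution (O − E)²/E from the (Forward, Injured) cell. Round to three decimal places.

17.131

Row total (Forward) = 393; column total (Injured) = 380; N = 844.
Expected count E = 393 × 380 / 844 = 176.9431.
Contribution = (O − E)²/E = (232 − 176.9431)² / 176.9431 = 17.131.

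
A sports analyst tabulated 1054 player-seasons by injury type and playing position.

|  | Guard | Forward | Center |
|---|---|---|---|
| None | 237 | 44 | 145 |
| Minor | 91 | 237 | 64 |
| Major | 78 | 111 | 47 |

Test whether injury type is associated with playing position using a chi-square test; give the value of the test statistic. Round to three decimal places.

232.687

Row totals: 426, 392, 236. Column totals: 406, 392, 256. Grand total N = 1054.
Expected counts (row total × column total / N):
  None, Guard: 426×406/1054 = 164.09488
  None, Forward: 426×392/1054 = 158.43643
  None, Center: 426×256/1054 = 103.46869
  Minor, Guard: 392×406/1054 = 150.99810
  Minor, Forward: 392×392/1054 = 145.79127
  Minor, Center: 392×256/1054 = 95.21063
  Major, Guard: 236×406/1054 = 90.90702
  Major, Forward: 236×392/1054 = 87.77230
  Major, Center: 236×256/1054 = 57.32068
Contributions (O − E)²/E:
  (237 − 164.09488)²/164.09488 = 32.3908
  (44 − 158.43643)²/158.43643 = 82.6558
  (145 − 103.46869)²/103.46869 = 16.6703
  (91 − 150.99810)²/150.99810 = 23.8398
  (237 − 145.79127)²/145.79127 = 57.0613
  (64 − 95.21063)²/95.21063 = 10.2310
  (78 − 90.90702)²/90.90702 = 1.8325
  (111 − 87.77230)²/87.77230 = 6.1469
  (47 − 57.32068)²/57.32068 = 1.8583
χ² = 32.3908 + 82.6558 + 16.6703 + 23.8398 + 57.0613 + 10.2310 + 1.8325 + 6.1469 + 1.8583 = 232.687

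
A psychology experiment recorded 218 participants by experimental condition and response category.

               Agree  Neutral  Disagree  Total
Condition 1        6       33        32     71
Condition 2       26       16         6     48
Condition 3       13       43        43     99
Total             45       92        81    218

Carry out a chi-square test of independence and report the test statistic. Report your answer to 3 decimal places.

Grand total N = 218.
Expected counts (row total × column total / N):
  Condition 1, Agree: 71×45/218 = 14.6560
  Condition 1, Neutral: 71×92/218 = 29.9633
  Condition 1, Disagree: 71×81/218 = 26.3807
  Condition 2, Agree: 48×45/218 = 9.9083
  Condition 2, Neutral: 48×92/218 = 20.2569
  Condition 2, Disagree: 48×81/218 = 17.8349
  Condition 3, Agree: 99×45/218 = 20.4358
  Condition 3, Neutral: 99×92/218 = 41.7798
  Condition 3, Disagree: 99×81/218 = 36.7844
Contributions (O − E)²/E:
  (6 − 14.6560)²/14.6560 = 5.1123
  (33 − 29.9633)²/29.9633 = 0.3078
  (32 − 26.3807)²/26.3807 = 1.1970
  (26 − 9.9083)²/9.9083 = 26.1339
  (16 − 20.2569)²/20.2569 = 0.8946
  (6 − 17.8349)²/17.8349 = 7.8534
  (13 − 20.4358)²/20.4358 = 2.7056
  (43 − 41.7798)²/41.7798 = 0.0356
  (43 − 36.7844)²/36.7844 = 1.0503
χ² = 5.1123 + 0.3078 + 1.1970 + 26.1339 + 0.8946 + 7.8534 + 2.7056 + 0.0356 + 1.0503 = 45.291

45.291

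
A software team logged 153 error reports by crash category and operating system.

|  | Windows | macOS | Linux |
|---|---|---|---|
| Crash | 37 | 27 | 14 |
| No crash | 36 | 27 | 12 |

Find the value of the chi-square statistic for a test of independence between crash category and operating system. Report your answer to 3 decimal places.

Row totals: 78, 75. Column totals: 73, 54, 26. Grand total N = 153.
Expected counts (row total × column total / N):
  Crash, Windows: 78×73/153 = 37.2157
  Crash, macOS: 78×54/153 = 27.5294
  Crash, Linux: 78×26/153 = 13.2549
  No crash, Windows: 75×73/153 = 35.7843
  No crash, macOS: 75×54/153 = 26.4706
  No crash, Linux: 75×26/153 = 12.7451
Contributions (O − E)²/E:
  (37 − 37.2157)²/37.2157 = 0.0013
  (27 − 27.5294)²/27.5294 = 0.0102
  (14 − 13.2549)²/13.2549 = 0.0419
  (36 − 35.7843)²/35.7843 = 0.0013
  (27 − 26.4706)²/26.4706 = 0.0106
  (12 − 12.7451)²/12.7451 = 0.0436
χ² = 0.0013 + 0.0102 + 0.0419 + 0.0013 + 0.0106 + 0.0436 = 0.109

0.109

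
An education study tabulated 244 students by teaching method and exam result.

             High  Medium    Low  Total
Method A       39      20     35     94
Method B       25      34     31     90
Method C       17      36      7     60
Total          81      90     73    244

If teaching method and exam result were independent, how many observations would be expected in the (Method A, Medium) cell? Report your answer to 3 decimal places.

Row total (Method A) = 94; column total (Medium) = 90; grand total N = 244.
Expected count = (row total × column total) / N = 94 × 90 / 244 = 34.672.

34.672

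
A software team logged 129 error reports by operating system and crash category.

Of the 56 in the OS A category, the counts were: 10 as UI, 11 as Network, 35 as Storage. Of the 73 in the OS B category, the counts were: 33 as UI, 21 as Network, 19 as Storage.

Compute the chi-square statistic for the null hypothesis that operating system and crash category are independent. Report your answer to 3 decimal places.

18.245

Row totals: 56, 73. Column totals: 43, 32, 54. Grand total N = 129.
Expected counts (row total × column total / N):
  OS A, UI: 56×43/129 = 18.6667
  OS A, Network: 56×32/129 = 13.8915
  OS A, Storage: 56×54/129 = 23.4419
  OS B, UI: 73×43/129 = 24.3333
  OS B, Network: 73×32/129 = 18.1085
  OS B, Storage: 73×54/129 = 30.5581
Contributions (O − E)²/E:
  (10 − 18.6667)²/18.6667 = 4.0238
  (11 − 13.8915)²/13.8915 = 0.6019
  (35 − 23.4419)²/23.4419 = 5.6988
  (33 − 24.3333)²/24.3333 = 3.0868
  (21 − 18.1085)²/18.1085 = 0.4617
  (19 − 30.5581)²/30.5581 = 4.3717
χ² = 4.0238 + 0.6019 + 5.6988 + 3.0868 + 0.4617 + 4.3717 = 18.245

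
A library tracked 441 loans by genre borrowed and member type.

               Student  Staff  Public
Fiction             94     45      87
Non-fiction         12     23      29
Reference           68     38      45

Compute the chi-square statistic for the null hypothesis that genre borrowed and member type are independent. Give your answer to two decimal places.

17.32

Row totals: 226, 64, 151. Column totals: 174, 106, 161. Grand total N = 441.
Expected counts (row total × column total / N):
  Fiction, Student: 226×174/441 = 89.170
  Fiction, Staff: 226×106/441 = 54.322
  Fiction, Public: 226×161/441 = 82.508
  Non-fiction, Student: 64×174/441 = 25.252
  Non-fiction, Staff: 64×106/441 = 15.383
  Non-fiction, Public: 64×161/441 = 23.365
  Reference, Student: 151×174/441 = 59.578
  Reference, Staff: 151×106/441 = 36.295
  Reference, Public: 151×161/441 = 55.127
Contributions (O − E)²/E:
  (94 − 89.170)²/89.170 = 0.2616
  (45 − 54.322)²/54.322 = 1.5997
  (87 − 82.508)²/82.508 = 0.2446
  (12 − 25.252)²/25.252 = 6.9545
  (23 − 15.383)²/15.383 = 3.7716
  (29 − 23.365)²/23.365 = 1.3590
  (68 − 59.578)²/59.578 = 1.1905
  (38 − 36.295)²/36.295 = 0.0801
  (45 − 55.127)²/55.127 = 1.8604
χ² = 0.2616 + 1.5997 + 0.2446 + 6.9545 + 3.7716 + 1.3590 + 1.1905 + 0.0801 + 1.8604 = 17.32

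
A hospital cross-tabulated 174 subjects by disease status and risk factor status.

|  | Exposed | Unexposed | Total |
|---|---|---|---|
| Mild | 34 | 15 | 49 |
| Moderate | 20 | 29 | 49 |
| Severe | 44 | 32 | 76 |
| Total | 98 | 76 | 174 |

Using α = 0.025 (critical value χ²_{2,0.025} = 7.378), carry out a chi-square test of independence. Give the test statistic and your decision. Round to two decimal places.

8.27; reject H₀

Grand total N = 174.
Expected counts (row total × column total / N):
  Mild, Exposed: 49×98/174 = 27.598
  Mild, Unexposed: 49×76/174 = 21.402
  Moderate, Exposed: 49×98/174 = 27.598
  Moderate, Unexposed: 49×76/174 = 21.402
  Severe, Exposed: 76×98/174 = 42.805
  Severe, Unexposed: 76×76/174 = 33.195
Contributions (O − E)²/E:
  (34 − 27.598)²/27.598 = 1.4851
  (15 − 21.402)²/21.402 = 1.9150
  (20 − 27.598)²/27.598 = 2.0918
  (29 − 21.402)²/21.402 = 2.6974
  (44 − 42.805)²/42.805 = 0.0334
  (32 − 33.195)²/33.195 = 0.0430
χ² = 1.4851 + 1.9150 + 2.0918 + 2.6974 + 0.0334 + 0.0430 = 8.27
df = (3−1)(2−1) = 2. Since 8.27 > 7.378, reject the null hypothesis of independence at α = 0.025.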